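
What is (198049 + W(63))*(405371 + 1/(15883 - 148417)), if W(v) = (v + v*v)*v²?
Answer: 870408917620799441/132534 ≈ 6.5674e+12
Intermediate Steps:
W(v) = v²*(v + v²) (W(v) = (v + v²)*v² = v²*(v + v²))
(198049 + W(63))*(405371 + 1/(15883 - 148417)) = (198049 + 63³*(1 + 63))*(405371 + 1/(15883 - 148417)) = (198049 + 250047*64)*(405371 + 1/(-132534)) = (198049 + 16003008)*(405371 - 1/132534) = 16201057*(53725440113/132534) = 870408917620799441/132534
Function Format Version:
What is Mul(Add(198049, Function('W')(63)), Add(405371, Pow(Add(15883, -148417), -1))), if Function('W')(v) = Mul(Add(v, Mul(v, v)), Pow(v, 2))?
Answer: Rational(870408917620799441, 132534) ≈ 6.5674e+12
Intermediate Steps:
Function('W')(v) = Mul(Pow(v, 2), Add(v, Pow(v, 2))) (Function('W')(v) = Mul(Add(v, Pow(v, 2)), Pow(v, 2)) = Mul(Pow(v, 2), Add(v, Pow(v, 2))))
Mul(Add(198049, Function('W')(63)), Add(405371, Pow(Add(15883, -148417), -1))) = Mul(Add(198049, Mul(Pow(63, 3), Add(1, 63))), Add(405371, Pow(Add(15883, -148417), -1))) = Mul(Add(198049, Mul(250047, 64)), Add(405371, Pow(-132534, -1))) = Mul(Add(198049, 16003008), Add(405371, Rational(-1, 132534))) = Mul(16201057, Rational(53725440113, 132534)) = Rational(870408917620799441, 132534)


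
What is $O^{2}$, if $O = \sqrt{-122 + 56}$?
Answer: $-66$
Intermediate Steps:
$O = i \sqrt{66}$ ($O = \sqrt{-66} = i \sqrt{66} \approx 8.124 i$)
$O^{2} = \left(i \sqrt{66}\right)^{2} = -66$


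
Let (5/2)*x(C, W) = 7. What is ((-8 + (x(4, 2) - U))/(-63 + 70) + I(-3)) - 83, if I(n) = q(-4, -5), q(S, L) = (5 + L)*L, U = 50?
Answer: -3181/35 ≈ -90.886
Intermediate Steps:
q(S, L) = L*(5 + L)
x(C, W) = 14/5 (x(C, W) = (⅖)*7 = 14/5)
I(n) = 0 (I(n) = -5*(5 - 5) = -5*0 = 0)
((-8 + (x(4, 2) - U))/(-63 + 70) + I(-3)) - 83 = ((-8 + (14/5 - 1*50))/(-63 + 70) + 0) - 83 = ((-8 + (14/5 - 50))/7 + 0) - 83 = ((-8 - 236/5)*(⅐) + 0) - 83 = (-276/5*⅐ + 0) - 83 = (-276/35 + 0) - 83 = -276/35 - 83 = -3181/35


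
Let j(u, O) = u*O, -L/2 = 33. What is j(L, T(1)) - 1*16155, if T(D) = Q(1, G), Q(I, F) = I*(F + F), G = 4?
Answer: -16683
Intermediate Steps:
L = -66 (L = -2*33 = -66)
Q(I, F) = 2*F*I (Q(I, F) = I*(2*F) = 2*F*I)
T(D) = 8 (T(D) = 2*4*1 = 8)
j(u, O) = O*u
j(L, T(1)) - 1*16155 = 8*(-66) - 1*16155 = -528 - 16155 = -16683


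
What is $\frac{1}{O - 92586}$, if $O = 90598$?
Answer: $- \frac{1}{1988} \approx -0.00050302$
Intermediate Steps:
$\frac{1}{O - 92586} = \frac{1}{90598 - 92586} = \frac{1}{-1988} = - \frac{1}{1988}$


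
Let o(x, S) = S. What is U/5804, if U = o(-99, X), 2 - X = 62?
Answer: -15/1451 ≈ -0.010338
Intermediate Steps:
X = -60 (X = 2 - 1*62 = 2 - 62 = -60)
U = -60
U/5804 = -60/5804 = -60*1/5804 = -15/1451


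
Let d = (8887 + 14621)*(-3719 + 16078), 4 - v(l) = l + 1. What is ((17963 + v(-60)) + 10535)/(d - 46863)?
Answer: 28561/290488509 ≈ 9.8321e-5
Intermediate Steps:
v(l) = 3 - l (v(l) = 4 - (l + 1) = 4 - (1 + l) = 4 + (-1 - l) = 3 - l)
d = 290535372 (d = 23508*12359 = 290535372)
((17963 + v(-60)) + 10535)/(d - 46863) = ((17963 + (3 - 1*(-60))) + 10535)/(290535372 - 46863) = ((17963 + (3 + 60)) + 10535)/290488509 = ((17963 + 63) + 10535)*(1/290488509) = (18026 + 10535)*(1/290488509) = 28561*(1/290488509) = 28561/290488509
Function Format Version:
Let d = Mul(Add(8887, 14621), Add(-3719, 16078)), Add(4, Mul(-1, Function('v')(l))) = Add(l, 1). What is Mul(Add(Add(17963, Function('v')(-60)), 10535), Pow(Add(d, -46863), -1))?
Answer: Rational(28561, 290488509) ≈ 9.8321e-5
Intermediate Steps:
Function('v')(l) = Add(3, Mul(-1, l)) (Function('v')(l) = Add(4, Mul(-1, Add(l, 1))) = Add(4, Mul(-1, Add(1, l))) = Add(4, Add(-1, Mul(-1, l))) = Add(3, Mul(-1, l)))
d = 290535372 (d = Mul(23508, 12359) = 290535372)
Mul(Add(Add(17963, Function('v')(-60)), 10535), Pow(Add(d, -46863), -1)) = Mul(Add(Add(17963, Add(3, Mul(-1, -60))), 10535), Pow(Add(290535372, -46863), -1)) = Mul(Add(Add(17963, Add(3, 60)), 10535), Pow(290488509, -1)) = Mul(Add(Add(17963, 63), 10535), Rational(1, 290488509)) = Mul(Add(18026, 10535), Rational(1, 290488509)) = Mul(28561, Rational(1, 290488509)) = Rational(28561, 290488509)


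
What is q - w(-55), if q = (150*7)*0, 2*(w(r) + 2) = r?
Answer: 59/2 ≈ 29.500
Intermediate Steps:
w(r) = -2 + r/2
q = 0 (q = 1050*0 = 0)
q - w(-55) = 0 - (-2 + (½)*(-55)) = 0 - (-2 - 55/2) = 0 - 1*(-59/2) = 0 + 59/2 = 59/2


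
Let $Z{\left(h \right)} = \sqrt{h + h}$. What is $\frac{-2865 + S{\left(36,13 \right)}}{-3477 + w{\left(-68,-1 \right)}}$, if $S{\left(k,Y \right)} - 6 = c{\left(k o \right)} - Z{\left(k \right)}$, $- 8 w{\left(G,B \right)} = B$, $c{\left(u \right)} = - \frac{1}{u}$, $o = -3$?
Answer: $\frac{617542}{751005} + \frac{48 \sqrt{2}}{27815} \approx 0.82473$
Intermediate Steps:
$w{\left(G,B \right)} = - \frac{B}{8}$
$Z{\left(h \right)} = \sqrt{2} \sqrt{h}$ ($Z{\left(h \right)} = \sqrt{2 h} = \sqrt{2} \sqrt{h}$)
$S{\left(k,Y \right)} = 6 + \frac{1}{3 k} - \sqrt{2} \sqrt{k}$ ($S{\left(k,Y \right)} = 6 - \left(\frac{1}{k \left(-3\right)} + \sqrt{2} \sqrt{k}\right) = 6 - \left(\frac{1}{\left(-3\right) k} + \sqrt{2} \sqrt{k}\right) = 6 - \left(- \frac{1}{3 k} + \sqrt{2} \sqrt{k}\right) = 6 + \frac{1}{3 k} - \sqrt{2} \sqrt{k}$)
$\frac{-2865 + S{\left(36,13 \right)}}{-3477 + w{\left(-68,-1 \right)}} = \frac{-2865 + \left(6 + \frac{1}{3 \cdot 36} - \sqrt{2} \sqrt{36}\right)}{-3477 - - \frac{1}{8}} = \frac{-2865 + \left(6 + \frac{1}{3} \cdot \frac{1}{36} - \sqrt{2} \cdot 6\right)}{-3477 + \frac{1}{8}} = \frac{-2865 + \left(6 + \frac{1}{108} - 6 \sqrt{2}\right)}{- \frac{27815}{8}} = \left(-2865 + \left(\frac{649}{108} - 6 \sqrt{2}\right)\right) \left(- \frac{8}{27815}\right) = \left(- \frac{308771}{108} - 6 \sqrt{2}\right) \left(- \frac{8}{27815}\right) = \frac{617542}{751005} + \frac{48 \sqrt{2}}{27815}$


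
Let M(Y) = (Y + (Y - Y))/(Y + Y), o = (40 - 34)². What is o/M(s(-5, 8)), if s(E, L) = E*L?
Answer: 72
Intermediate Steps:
o = 36 (o = 6² = 36)
M(Y) = ½ (M(Y) = (Y + 0)/((2*Y)) = Y*(1/(2*Y)) = ½)
o/M(s(-5, 8)) = 36/(½) = 36*2 = 72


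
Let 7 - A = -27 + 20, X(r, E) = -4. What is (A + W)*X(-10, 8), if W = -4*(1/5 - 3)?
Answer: -504/5 ≈ -100.80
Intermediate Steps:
A = 14 (A = 7 - (-27 + 20) = 7 - 1*(-7) = 7 + 7 = 14)
W = 56/5 (W = -4*(⅕ - 3) = -4*(-14/5) = 56/5 ≈ 11.200)
(A + W)*X(-10, 8) = (14 + 56/5)*(-4) = (126/5)*(-4) = -504/5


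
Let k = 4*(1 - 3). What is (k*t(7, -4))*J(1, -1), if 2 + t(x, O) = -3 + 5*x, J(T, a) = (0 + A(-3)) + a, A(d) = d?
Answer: 960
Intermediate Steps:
k = -8 (k = 4*(-2) = -8)
J(T, a) = -3 + a (J(T, a) = (0 - 3) + a = -3 + a)
t(x, O) = -5 + 5*x (t(x, O) = -2 + (-3 + 5*x) = -5 + 5*x)
(k*t(7, -4))*J(1, -1) = (-8*(-5 + 5*7))*(-3 - 1) = -8*(-5 + 35)*(-4) = -8*30*(-4) = -240*(-4) = 960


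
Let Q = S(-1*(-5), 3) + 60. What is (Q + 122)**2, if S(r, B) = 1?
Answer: 33489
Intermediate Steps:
Q = 61 (Q = 1 + 60 = 61)
(Q + 122)**2 = (61 + 122)**2 = 183**2 = 33489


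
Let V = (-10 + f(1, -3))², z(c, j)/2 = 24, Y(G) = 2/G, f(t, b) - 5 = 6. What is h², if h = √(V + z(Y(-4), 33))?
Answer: 49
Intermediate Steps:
f(t, b) = 11 (f(t, b) = 5 + 6 = 11)
z(c, j) = 48 (z(c, j) = 2*24 = 48)
V = 1 (V = (-10 + 11)² = 1² = 1)
h = 7 (h = √(1 + 48) = √49 = 7)
h² = 7² = 49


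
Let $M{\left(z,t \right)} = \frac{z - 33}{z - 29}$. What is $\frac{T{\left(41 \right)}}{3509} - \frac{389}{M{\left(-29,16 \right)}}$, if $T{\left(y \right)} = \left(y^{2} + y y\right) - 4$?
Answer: $- \frac{39480931}{108779} \approx -362.95$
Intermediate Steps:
$M{\left(z,t \right)} = \frac{-33 + z}{-29 + z}$
$T{\left(y \right)} = -4 + 2 y^{2}$ ($T{\left(y \right)} = \left(y^{2} + y^{2}\right) - 4 = 2 y^{2} - 4 = -4 + 2 y^{2}$)
$\frac{T{\left(41 \right)}}{3509} - \frac{389}{M{\left(-29,16 \right)}} = \frac{-4 + 2 \cdot 41^{2}}{3509} - \frac{389}{\frac{1}{-29 - 29} \left(-33 - 29\right)} = \left(-4 + 2 \cdot 1681\right) \frac{1}{3509} - \frac{389}{\frac{1}{-58} \left(-62\right)} = \left(-4 + 3362\right) \frac{1}{3509} - \frac{389}{\left(- \frac{1}{58}\right) \left(-62\right)} = 3358 \cdot \frac{1}{3509} - \frac{389}{\frac{31}{29}} = \frac{3358}{3509} - \frac{11281}{31} = - \frac{39480931}{108779}$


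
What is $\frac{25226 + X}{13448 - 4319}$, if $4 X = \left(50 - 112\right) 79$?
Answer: $\frac{16001}{6086} \approx 2.6292$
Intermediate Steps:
$X = - \frac{2449}{2}$ ($X = \frac{\left(50 - 112\right) 79}{4} = \frac{\left(-62\right) 79}{4} = \frac{1}{4} \left(-4898\right) = - \frac{2449}{2} \approx -1224.5$)
$\frac{25226 + X}{13448 - 4319} = \frac{25226 - \frac{2449}{2}}{13448 - 4319} = \frac{48003}{2 \cdot 9129} = \frac{48003}{2} \cdot \frac{1}{9129} = \frac{16001}{6086}$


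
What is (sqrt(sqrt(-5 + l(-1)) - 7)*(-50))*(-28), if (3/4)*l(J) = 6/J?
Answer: 1400*sqrt(-7 + I*sqrt(13)) ≈ 925.49 + 3817.9*I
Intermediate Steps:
l(J) = 8/J (l(J) = 4*(6/J)/3 = 8/J)
(sqrt(sqrt(-5 + l(-1)) - 7)*(-50))*(-28) = (sqrt(sqrt(-5 + 8/(-1)) - 7)*(-50))*(-28) = (sqrt(sqrt(-5 + 8*(-1)) - 7)*(-50))*(-28) = (sqrt(sqrt(-5 - 8) - 7)*(-50))*(-28) = (sqrt(sqrt(-13) - 7)*(-50))*(-28) = (sqrt(I*sqrt(13) - 7)*(-50))*(-28) = (sqrt(-7 + I*sqrt(13))*(-50))*(-28) = -50*sqrt(-7 + I*sqrt(13))*(-28) = 1400*sqrt(-7 + I*sqrt(13))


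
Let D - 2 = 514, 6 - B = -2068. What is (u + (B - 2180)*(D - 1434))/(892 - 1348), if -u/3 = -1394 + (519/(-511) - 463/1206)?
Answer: -20849141287/93672432 ≈ -222.57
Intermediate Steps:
B = 2074 (B = 6 - 1*(-2068) = 6 + 2068 = 2074)
D = 516 (D = 2 + 514 = 516)
u = 859937311/205422 (u = -3*(-1394 + (519/(-511) - 463/1206)) = -3*(-1394 + (519*(-1/511) - 463*1/1206)) = -3*(-1394 + (-519/511 - 463/1206)) = -3*(-1394 - 862507/616266) = -3*(-859937311/616266) = 859937311/205422 ≈ 4186.2)
(u + (B - 2180)*(D - 1434))/(892 - 1348) = (859937311/205422 + (2074 - 2180)*(516 - 1434))/(892 - 1348) = (859937311/205422 - 106*(-918))/(-456) = (859937311/205422 + 97308)*(-1/456) = (20849141287/205422)*(-1/456) = -20849141287/93672432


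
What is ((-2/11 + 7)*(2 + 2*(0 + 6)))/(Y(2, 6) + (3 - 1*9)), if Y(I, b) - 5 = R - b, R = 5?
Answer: -525/11 ≈ -47.727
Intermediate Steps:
Y(I, b) = 10 - b (Y(I, b) = 5 + (5 - b) = 10 - b)
((-2/11 + 7)*(2 + 2*(0 + 6)))/(Y(2, 6) + (3 - 1*9)) = ((-2/11 + 7)*(2 + 2*(0 + 6)))/((10 - 1*6) + (3 - 1*9)) = ((-2*1/11 + 7)*(2 + 2*6))/((10 - 6) + (3 - 9)) = ((-2/11 + 7)*(2 + 12))/(4 - 6) = ((75/11)*14)/(-2) = -1/2*1050/11 = -525/11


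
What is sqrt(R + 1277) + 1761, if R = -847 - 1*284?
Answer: 1761 + sqrt(146) ≈ 1773.1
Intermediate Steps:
R = -1131 (R = -847 - 284 = -1131)
sqrt(R + 1277) + 1761 = sqrt(-1131 + 1277) + 1761 = sqrt(146) + 1761 = 1761 + sqrt(146)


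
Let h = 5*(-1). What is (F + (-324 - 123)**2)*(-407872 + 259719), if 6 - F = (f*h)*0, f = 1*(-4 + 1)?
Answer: -29603191695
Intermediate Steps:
h = -5
f = -3 (f = 1*(-3) = -3)
F = 6 (F = 6 - (-3*(-5))*0 = 6 - 15*0 = 6 - 1*0 = 6 + 0 = 6)
(F + (-324 - 123)**2)*(-407872 + 259719) = (6 + (-324 - 123)**2)*(-407872 + 259719) = (6 + (-447)**2)*(-148153) = (6 + 199809)*(-148153) = 199815*(-148153) = -29603191695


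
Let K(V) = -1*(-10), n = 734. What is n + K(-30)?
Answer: 744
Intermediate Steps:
K(V) = 10
n + K(-30) = 734 + 10 = 744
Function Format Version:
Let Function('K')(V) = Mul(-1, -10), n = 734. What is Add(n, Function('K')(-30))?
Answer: 744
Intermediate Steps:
Function('K')(V) = 10
Add(n, Function('K')(-30)) = Add(734, 10) = 744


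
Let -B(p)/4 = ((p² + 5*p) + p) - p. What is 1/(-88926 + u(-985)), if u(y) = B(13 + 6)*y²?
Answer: -1/1769779326 ≈ -5.6504e-10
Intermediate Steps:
B(p) = -20*p - 4*p² (B(p) = -4*(((p² + 5*p) + p) - p) = -4*((p² + 6*p) - p) = -4*(p² + 5*p) = -20*p - 4*p²)
u(y) = -1824*y² (u(y) = (-4*(13 + 6)*(5 + (13 + 6)))*y² = (-4*19*(5 + 19))*y² = (-4*19*24)*y² = -1824*y²)
1/(-88926 + u(-985)) = 1/(-88926 - 1824*(-985)²) = 1/(-88926 - 1824*970225) = 1/(-88926 - 1769690400) = 1/(-1769779326) = -1/1769779326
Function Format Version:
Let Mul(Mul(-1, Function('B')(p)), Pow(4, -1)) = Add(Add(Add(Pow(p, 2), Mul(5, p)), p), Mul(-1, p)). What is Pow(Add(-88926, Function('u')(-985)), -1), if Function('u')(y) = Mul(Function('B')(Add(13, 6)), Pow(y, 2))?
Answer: Rational(-1, 1769779326) ≈ -5.6504e-10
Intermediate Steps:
Function('B')(p) = Add(Mul(-20, p), Mul(-4, Pow(p, 2))) (Function('B')(p) = Mul(-4, Add(Add(Add(Pow(p, 2), Mul(5, p)), p), Mul(-1, p))) = Mul(-4, Add(Add(Pow(p, 2), Mul(6, p)), Mul(-1, p))) = Mul(-4, Add(Pow(p, 2), Mul(5, p))) = Add(Mul(-20, p), Mul(-4, Pow(p, 2))))
Function('u')(y) = Mul(-1824, Pow(y, 2)) (Function('u')(y) = Mul(Mul(-4, Add(13, 6), Add(5, Add(13, 6))), Pow(y, 2)) = Mul(Mul(-4, 19, Add(5, 19)), Pow(y, 2)) = Mul(Mul(-4, 19, 24), Pow(y, 2)) = Mul(-1824, Pow(y, 2)))
Pow(Add(-88926, Function('u')(-985)), -1) = Pow(Add(-88926, Mul(-1824, Pow(-985, 2))), -1) = Pow(Add(-88926, Mul(-1824, 970225)), -1) = Pow(Add(-88926, -1769690400), -1) = Pow(-1769779326, -1) = Rational(-1, 1769779326)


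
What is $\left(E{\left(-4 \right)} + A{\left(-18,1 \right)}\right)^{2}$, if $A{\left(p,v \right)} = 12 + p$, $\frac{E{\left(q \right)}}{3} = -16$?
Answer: $2916$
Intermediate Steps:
$E{\left(q \right)} = -48$ ($E{\left(q \right)} = 3 \left(-16\right) = -48$)
$\left(E{\left(-4 \right)} + A{\left(-18,1 \right)}\right)^{2} = \left(-48 + \left(12 - 18\right)\right)^{2} = \left(-48 - 6\right)^{2} = \left(-54\right)^{2} = 2916$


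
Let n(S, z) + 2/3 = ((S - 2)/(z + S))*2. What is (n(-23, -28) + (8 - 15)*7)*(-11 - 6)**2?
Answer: -42211/3 ≈ -14070.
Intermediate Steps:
n(S, z) = -2/3 + 2*(-2 + S)/(S + z) (n(S, z) = -2/3 + ((S - 2)/(z + S))*2 = -2/3 + ((-2 + S)/(S + z))*2 = -2/3 + 2*(-2 + S)/(S + z))
(n(-23, -28) + (8 - 15)*7)*(-11 - 6)**2 = (2*(-6 - 1*(-28) + 2*(-23))/(3*(-23 - 28)) + (8 - 15)*7)*(-11 - 6)**2 = ((2/3)*(-6 + 28 - 46)/(-51) - 7*7)*(-17)**2 = ((2/3)*(-1/51)*(-24) - 49)*289 = (16/51 - 49)*289 = -2483/51*289 = -42211/3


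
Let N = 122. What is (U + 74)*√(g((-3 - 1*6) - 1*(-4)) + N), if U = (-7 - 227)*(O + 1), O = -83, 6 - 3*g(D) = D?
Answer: 19262*√1131/3 ≈ 2.1593e+5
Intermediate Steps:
g(D) = 2 - D/3
U = 19188 (U = (-7 - 227)*(-83 + 1) = -234*(-82) = 19188)
(U + 74)*√(g((-3 - 1*6) - 1*(-4)) + N) = (19188 + 74)*√((2 - ((-3 - 1*6) - 1*(-4))/3) + 122) = 19262*√((2 - ((-3 - 6) + 4)/3) + 122) = 19262*√((2 - (-9 + 4)/3) + 122) = 19262*√((2 - ⅓*(-5)) + 122) = 19262*√((2 + 5/3) + 122) = 19262*√(11/3 + 122) = 19262*√(377/3) = 19262*(√1131/3) = 19262*√1131/3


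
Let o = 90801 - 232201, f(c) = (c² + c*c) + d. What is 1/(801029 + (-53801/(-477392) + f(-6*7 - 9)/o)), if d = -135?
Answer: 8437903600/6759006131368917 ≈ 1.2484e-6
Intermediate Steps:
f(c) = -135 + 2*c² (f(c) = (c² + c*c) - 135 = (c² + c²) - 135 = 2*c² - 135 = -135 + 2*c²)
o = -141400
1/(801029 + (-53801/(-477392) + f(-6*7 - 9)/o)) = 1/(801029 + (-53801/(-477392) + (-135 + 2*(-6*7 - 9)²)/(-141400))) = 1/(801029 + (-53801*(-1/477392) + (-135 + 2*(-42 - 9)²)*(-1/141400))) = 1/(801029 + (53801/477392 + (-135 + 2*(-51)²)*(-1/141400))) = 1/(801029 + (53801/477392 + (-135 + 2*2601)*(-1/141400))) = 1/(801029 + (53801/477392 + (-135 + 5202)*(-1/141400))) = 1/(801029 + (53801/477392 + 5067*(-1/141400))) = 1/(801029 + (53801/477392 - 5067/141400)) = 1/(801029 + 648564517/8437903600) = 1/(6759006131368917/8437903600) = 8437903600/6759006131368917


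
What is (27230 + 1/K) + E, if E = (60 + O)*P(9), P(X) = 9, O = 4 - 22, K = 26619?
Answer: 734897353/26619 ≈ 27608.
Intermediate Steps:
O = -18
E = 378 (E = (60 - 18)*9 = 42*9 = 378)
(27230 + 1/K) + E = (27230 + 1/26619) + 378 = 724835371/26619 + 378 = 734897353/26619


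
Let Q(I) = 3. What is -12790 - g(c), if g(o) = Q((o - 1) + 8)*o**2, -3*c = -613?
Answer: -414139/3 ≈ -1.3805e+5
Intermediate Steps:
c = 613/3 (c = -1/3*(-613) = 613/3 ≈ 204.33)
g(o) = 3*o**2
-12790 - g(c) = -12790 - 3*(613/3)**2 = -12790 - 3*375769/9 = -12790 - 1*375769/3 = -12790 - 375769/3 = -414139/3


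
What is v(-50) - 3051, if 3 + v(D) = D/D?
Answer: -3053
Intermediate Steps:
v(D) = -2 (v(D) = -3 + D/D = -3 + 1 = -2)
v(-50) - 3051 = -2 - 3051 = -3053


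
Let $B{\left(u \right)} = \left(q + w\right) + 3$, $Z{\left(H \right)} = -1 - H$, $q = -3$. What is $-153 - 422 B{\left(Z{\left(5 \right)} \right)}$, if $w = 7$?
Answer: $-3107$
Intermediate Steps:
$B{\left(u \right)} = 7$ ($B{\left(u \right)} = \left(-3 + 7\right) + 3 = 4 + 3 = 7$)
$-153 - 422 B{\left(Z{\left(5 \right)} \right)} = -153 - 2954 = -3107$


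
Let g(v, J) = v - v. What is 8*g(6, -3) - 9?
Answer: -9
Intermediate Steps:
g(v, J) = 0
8*g(6, -3) - 9 = 8*0 - 9 = 0 - 9 = -9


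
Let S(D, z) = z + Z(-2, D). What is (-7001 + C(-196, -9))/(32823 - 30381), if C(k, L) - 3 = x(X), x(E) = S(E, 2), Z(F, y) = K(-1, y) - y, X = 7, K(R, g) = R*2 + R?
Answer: -3503/1221 ≈ -2.8690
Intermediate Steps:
K(R, g) = 3*R (K(R, g) = 2*R + R = 3*R)
Z(F, y) = -3 - y (Z(F, y) = 3*(-1) - y = -3 - y)
S(D, z) = -3 + z - D (S(D, z) = z + (-3 - D) = -3 + z - D)
x(E) = -1 - E (x(E) = -3 + 2 - E = -1 - E)
C(k, L) = -5 (C(k, L) = 3 + (-1 - 1*7) = 3 + (-1 - 7) = 3 - 8 = -5)
(-7001 + C(-196, -9))/(32823 - 30381) = (-7001 - 5)/(32823 - 30381) = -7006/2442 = -7006*1/2442 = -3503/1221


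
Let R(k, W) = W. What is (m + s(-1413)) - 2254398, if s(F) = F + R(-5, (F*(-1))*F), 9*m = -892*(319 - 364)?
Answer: -4247920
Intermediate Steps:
m = 4460 (m = (-892*(319 - 364))/9 = (-892*(-45))/9 = (1/9)*40140 = 4460)
s(F) = F - F**2 (s(F) = F + (F*(-1))*F = F + (-F)*F = F - F**2)
(m + s(-1413)) - 2254398 = (4460 - 1413*(1 - 1*(-1413))) - 2254398 = (4460 - 1413*(1 + 1413)) - 2254398 = (4460 - 1413*1414) - 2254398 = (4460 - 1997982) - 2254398 = -1993522 - 2254398 = -4247920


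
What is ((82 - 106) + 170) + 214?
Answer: 360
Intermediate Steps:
((82 - 106) + 170) + 214 = (-24 + 170) + 214 = 146 + 214 = 360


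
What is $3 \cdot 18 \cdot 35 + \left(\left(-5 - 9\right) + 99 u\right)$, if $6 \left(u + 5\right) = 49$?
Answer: $\frac{4379}{2} \approx 2189.5$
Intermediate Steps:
$u = \frac{19}{6}$ ($u = -5 + \frac{1}{6} \cdot 49 = -5 + \frac{49}{6} = \frac{19}{6} \approx 3.1667$)
$3 \cdot 18 \cdot 35 + \left(\left(-5 - 9\right) + 99 u\right) = 3 \cdot 18 \cdot 35 + \left(\left(-5 - 9\right) + 99 \cdot \frac{19}{6}\right) = 54 \cdot 35 + \left(\left(-5 - 9\right) + \frac{627}{2}\right) = 1890 + \left(-14 + \frac{627}{2}\right) = 1890 + \frac{599}{2} = \frac{4379}{2}$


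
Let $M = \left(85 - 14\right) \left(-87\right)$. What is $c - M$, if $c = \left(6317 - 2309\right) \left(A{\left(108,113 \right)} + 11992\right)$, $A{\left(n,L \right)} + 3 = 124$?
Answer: $48555081$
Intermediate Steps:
$M = -6177$ ($M = 71 \left(-87\right) = -6177$)
$A{\left(n,L \right)} = 121$ ($A{\left(n,L \right)} = -3 + 124 = 121$)
$c = 48548904$ ($c = \left(6317 - 2309\right) \left(121 + 11992\right) = 4008 \cdot 12113 = 48548904$)
$c - M = 48548904 - -6177 = 48548904 + 6177 = 48555081$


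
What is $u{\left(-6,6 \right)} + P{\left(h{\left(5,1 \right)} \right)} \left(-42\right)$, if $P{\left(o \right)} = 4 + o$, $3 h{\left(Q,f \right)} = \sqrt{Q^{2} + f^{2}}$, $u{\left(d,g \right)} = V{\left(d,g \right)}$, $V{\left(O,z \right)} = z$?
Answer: $-162 - 14 \sqrt{26} \approx -233.39$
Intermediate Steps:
$u{\left(d,g \right)} = g$
$h{\left(Q,f \right)} = \frac{\sqrt{Q^{2} + f^{2}}}{3}$
$u{\left(-6,6 \right)} + P{\left(h{\left(5,1 \right)} \right)} \left(-42\right) = 6 + \left(4 + \frac{\sqrt{5^{2} + 1^{2}}}{3}\right) \left(-42\right) = 6 + \left(4 + \frac{\sqrt{25 + 1}}{3}\right) \left(-42\right) = 6 + \left(4 + \frac{\sqrt{26}}{3}\right) \left(-42\right) = 6 - \left(168 + 14 \sqrt{26}\right) = -162 - 14 \sqrt{26}$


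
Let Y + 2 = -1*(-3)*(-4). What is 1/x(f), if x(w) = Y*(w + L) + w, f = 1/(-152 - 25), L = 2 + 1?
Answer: -177/7421 ≈ -0.023851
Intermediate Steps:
L = 3
f = -1/177 (f = 1/(-177) = -1/177 ≈ -0.0056497)
Y = -14 (Y = -2 - 1*(-3)*(-4) = -2 + 3*(-4) = -2 - 12 = -14)
x(w) = -42 - 13*w (x(w) = -14*(w + 3) + w = -14*(3 + w) + w = (-42 - 14*w) + w = -42 - 13*w)
1/x(f) = 1/(-42 - 13*(-1/177)) = 1/(-42 + 13/177) = 1/(-7421/177) = -177/7421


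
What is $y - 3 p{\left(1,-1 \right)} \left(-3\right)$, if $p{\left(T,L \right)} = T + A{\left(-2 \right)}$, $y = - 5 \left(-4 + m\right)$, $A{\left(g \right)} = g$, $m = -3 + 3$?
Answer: $-180$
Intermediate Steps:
$m = 0$
$y = 20$ ($y = - 5 \left(-4 + 0\right) = \left(-5\right) \left(-4\right) = 20$)
$p{\left(T,L \right)} = -2 + T$ ($p{\left(T,L \right)} = T - 2 = -2 + T$)
$y - 3 p{\left(1,-1 \right)} \left(-3\right) = 20 - 3 \left(-2 + 1\right) \left(-3\right) = 20 \left(-3\right) \left(-1\right) \left(-3\right) = 20 \cdot 3 \left(-3\right) = 20 \left(-9\right) = -180$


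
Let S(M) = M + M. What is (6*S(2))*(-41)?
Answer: -984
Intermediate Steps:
S(M) = 2*M
(6*S(2))*(-41) = (6*(2*2))*(-41) = (6*4)*(-41) = 24*(-41) = -984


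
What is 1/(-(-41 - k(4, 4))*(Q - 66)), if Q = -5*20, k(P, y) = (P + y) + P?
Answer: -1/8798 ≈ -0.00011366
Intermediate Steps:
k(P, y) = y + 2*P
Q = -100
1/(-(-41 - k(4, 4))*(Q - 66)) = 1/(-(-41 - (4 + 2*4))*(-100 - 66)) = 1/(-(-41 - (4 + 8))*(-166)) = 1/(-(-41 - 1*12)*(-166)) = 1/(-(-41 - 12)*(-166)) = 1/(-(-53)*(-166)) = 1/(-1*8798) = 1/(-8798) = -1/8798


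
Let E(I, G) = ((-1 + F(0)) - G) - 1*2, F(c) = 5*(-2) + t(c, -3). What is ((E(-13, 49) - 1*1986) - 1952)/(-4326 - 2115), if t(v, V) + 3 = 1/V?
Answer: 12010/19323 ≈ 0.62154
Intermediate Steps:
t(v, V) = -3 + 1/V
F(c) = -40/3 (F(c) = 5*(-2) + (-3 + 1/(-3)) = -10 + (-3 - ⅓) = -10 - 10/3 = -40/3)
E(I, G) = -49/3 - G (E(I, G) = ((-1 - 40/3) - G) - 1*2 = (-43/3 - G) - 2 = -49/3 - G)
((E(-13, 49) - 1*1986) - 1952)/(-4326 - 2115) = (((-49/3 - 1*49) - 1*1986) - 1952)/(-4326 - 2115) = (((-49/3 - 49) - 1986) - 1952)/(-6441) = ((-196/3 - 1986) - 1952)*(-1/6441) = (-6154/3 - 1952)*(-1/6441) = -12010/3*(-1/6441) = 12010/19323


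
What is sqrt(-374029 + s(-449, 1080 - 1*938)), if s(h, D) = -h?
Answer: 2*I*sqrt(93395) ≈ 611.21*I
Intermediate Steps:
sqrt(-374029 + s(-449, 1080 - 1*938)) = sqrt(-374029 - 1*(-449)) = sqrt(-374029 + 449) = sqrt(-373580) = 2*I*sqrt(93395)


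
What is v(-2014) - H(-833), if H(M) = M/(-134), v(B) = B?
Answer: -270709/134 ≈ -2020.2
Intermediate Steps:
H(M) = -M/134 (H(M) = M*(-1/134) = -M/134)
v(-2014) - H(-833) = -2014 - (-1)*(-833)/134 = -2014 - 1*833/134 = -2014 - 833/134 = -270709/134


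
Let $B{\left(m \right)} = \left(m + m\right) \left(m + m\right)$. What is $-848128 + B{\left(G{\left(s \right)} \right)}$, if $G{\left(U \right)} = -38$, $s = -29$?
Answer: $-842352$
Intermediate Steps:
$B{\left(m \right)} = 4 m^{2}$ ($B{\left(m \right)} = 2 m 2 m = 4 m^{2}$)
$-848128 + B{\left(G{\left(s \right)} \right)} = -848128 + 4 \left(-38\right)^{2} = -848128 + 4 \cdot 1444 = -848128 + 5776 = -842352$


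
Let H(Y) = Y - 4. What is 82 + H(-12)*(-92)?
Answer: 1554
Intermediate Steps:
H(Y) = -4 + Y
82 + H(-12)*(-92) = 82 + (-4 - 12)*(-92) = 82 - 16*(-92) = 82 + 1472 = 1554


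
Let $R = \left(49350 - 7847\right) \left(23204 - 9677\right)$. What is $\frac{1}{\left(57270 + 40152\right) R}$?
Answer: $\frac{1}{54693790333182} \approx 1.8284 \cdot 10^{-14}$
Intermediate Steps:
$R = 561411081$ ($R = 41503 \cdot 13527 = 561411081$)
$\frac{1}{\left(57270 + 40152\right) R} = \frac{1}{\left(57270 + 40152\right) 561411081} = \frac{1}{97422} \cdot \frac{1}{561411081} = \frac{1}{54693790333182}$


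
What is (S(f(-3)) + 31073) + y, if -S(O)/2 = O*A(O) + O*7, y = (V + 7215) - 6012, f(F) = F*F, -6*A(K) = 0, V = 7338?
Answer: 39488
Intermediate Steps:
A(K) = 0 (A(K) = -⅙*0 = 0)
f(F) = F²
y = 8541 (y = (7338 + 7215) - 6012 = 14553 - 6012 = 8541)
S(O) = -14*O (S(O) = -2*(O*0 + O*7) = -2*(0 + 7*O) = -14*O)
(S(f(-3)) + 31073) + y = (-14*(-3)² + 31073) + 8541 = (-14*9 + 31073) + 8541 = (-126 + 31073) + 8541 = 30947 + 8541 = 39488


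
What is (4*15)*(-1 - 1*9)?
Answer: -600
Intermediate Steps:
(4*15)*(-1 - 1*9) = 60*(-1 - 9) = 60*(-10) = -600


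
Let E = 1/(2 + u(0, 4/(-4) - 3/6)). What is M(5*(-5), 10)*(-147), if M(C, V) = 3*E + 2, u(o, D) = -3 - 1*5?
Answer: -441/2 ≈ -220.50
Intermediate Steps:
u(o, D) = -8 (u(o, D) = -3 - 5 = -8)
E = -⅙ (E = 1/(2 - 8) = 1/(-6) = -⅙ ≈ -0.16667)
M(C, V) = 3/2 (M(C, V) = 3*(-⅙) + 2 = -½ + 2 = 3/2)
M(5*(-5), 10)*(-147) = (3/2)*(-147) = -441/2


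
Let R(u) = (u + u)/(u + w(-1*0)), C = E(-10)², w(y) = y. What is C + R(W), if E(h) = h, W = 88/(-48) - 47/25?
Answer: 102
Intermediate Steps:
W = -557/150 (W = 88*(-1/48) - 47*1/25 = -11/6 - 47/25 = -557/150 ≈ -3.7133)
C = 100 (C = (-10)² = 100)
R(u) = 2 (R(u) = (u + u)/(u - 1*0) = (2*u)/(u + 0) = (2*u)/u = 2)
C + R(W) = 100 + 2 = 102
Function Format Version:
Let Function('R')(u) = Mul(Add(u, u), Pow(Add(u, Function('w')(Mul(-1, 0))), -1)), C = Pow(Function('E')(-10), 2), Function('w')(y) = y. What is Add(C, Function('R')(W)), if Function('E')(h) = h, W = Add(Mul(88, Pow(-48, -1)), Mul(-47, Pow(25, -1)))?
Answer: 102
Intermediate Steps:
W = Rational(-557, 150) (W = Add(Mul(88, Rational(-1, 48)), Mul(-47, Rational(1, 25))) = Add(Rational(-11, 6), Rational(-47, 25)) = Rational(-557, 150) ≈ -3.7133)
C = 100 (C = Pow(-10, 2) = 100)
Function('R')(u) = 2 (Function('R')(u) = Mul(Add(u, u), Pow(Add(u, Mul(-1, 0)), -1)) = Mul(Mul(2, u), Pow(Add(u, 0), -1)) = Mul(Mul(2, u), Pow(u, -1)) = 2)
Add(C, Function('R')(W)) = Add(100, 2) = 102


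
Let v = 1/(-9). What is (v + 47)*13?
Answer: 5486/9 ≈ 609.56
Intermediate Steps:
v = -⅑ ≈ -0.11111
(v + 47)*13 = (-⅑ + 47)*13 = (422/9)*13 = 5486/9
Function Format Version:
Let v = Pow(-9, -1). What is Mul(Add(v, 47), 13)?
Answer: Rational(5486, 9) ≈ 609.56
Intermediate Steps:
v = Rational(-1, 9) ≈ -0.11111
Mul(Add(v, 47), 13) = Mul(Add(Rational(-1, 9), 47), 13) = Mul(Rational(422, 9), 13) = Rational(5486, 9)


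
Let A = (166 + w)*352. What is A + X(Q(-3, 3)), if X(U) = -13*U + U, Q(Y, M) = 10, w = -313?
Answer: -51864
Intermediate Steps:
X(U) = -12*U
A = -51744 (A = (166 - 313)*352 = -147*352 = -51744)
A + X(Q(-3, 3)) = -51744 - 12*10 = -51744 - 120 = -51864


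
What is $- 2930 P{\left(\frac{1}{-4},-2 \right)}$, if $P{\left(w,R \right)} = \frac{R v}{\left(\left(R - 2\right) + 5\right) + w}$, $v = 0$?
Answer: $0$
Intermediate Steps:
$P{\left(w,R \right)} = 0$ ($P{\left(w,R \right)} = \frac{R 0}{\left(\left(R - 2\right) + 5\right) + w} = \frac{0}{\left(\left(-2 + R\right) + 5\right) + w} = \frac{0}{\left(3 + R\right) + w} = \frac{0}{3 + R + w} = 0$)
$- 2930 P{\left(\frac{1}{-4},-2 \right)} = \left(-2930\right) 0 = 0$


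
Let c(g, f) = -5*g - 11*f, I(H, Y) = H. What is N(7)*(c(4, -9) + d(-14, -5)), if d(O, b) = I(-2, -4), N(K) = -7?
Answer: -539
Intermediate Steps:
c(g, f) = -11*f - 5*g
d(O, b) = -2
N(7)*(c(4, -9) + d(-14, -5)) = -7*((-11*(-9) - 5*4) - 2) = -7*((99 - 20) - 2) = -7*(79 - 2) = -7*77 = -539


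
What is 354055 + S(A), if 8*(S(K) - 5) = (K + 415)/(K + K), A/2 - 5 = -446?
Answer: 4996495187/14112 ≈ 3.5406e+5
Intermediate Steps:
A = -882 (A = 10 + 2*(-446) = 10 - 892 = -882)
S(K) = 5 + (415 + K)/(16*K) (S(K) = 5 + ((K + 415)/(K + K))/8 = 5 + ((415 + K)/((2*K)))/8 = 5 + ((415 + K)*(1/(2*K)))/8 = 5 + ((415 + K)/(2*K))/8 = 5 + (415 + K)/(16*K))
354055 + S(A) = 354055 + (1/16)*(415 + 81*(-882))/(-882) = 354055 + (1/16)*(-1/882)*(415 - 71442) = 354055 + (1/16)*(-1/882)*(-71027) = 354055 + 71027/14112 = 4996495187/14112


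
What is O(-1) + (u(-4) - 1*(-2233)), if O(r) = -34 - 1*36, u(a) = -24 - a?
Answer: 2143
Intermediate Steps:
O(r) = -70 (O(r) = -34 - 36 = -70)
O(-1) + (u(-4) - 1*(-2233)) = -70 + ((-24 - 1*(-4)) - 1*(-2233)) = -70 + ((-24 + 4) + 2233) = -70 + (-20 + 2233) = -70 + 2213 = 2143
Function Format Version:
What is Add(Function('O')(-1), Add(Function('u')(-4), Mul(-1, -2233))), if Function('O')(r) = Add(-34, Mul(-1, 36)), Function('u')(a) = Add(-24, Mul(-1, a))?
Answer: 2143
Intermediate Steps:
Function('O')(r) = -70 (Function('O')(r) = Add(-34, -36) = -70)
Add(Function('O')(-1), Add(Function('u')(-4), Mul(-1, -2233))) = Add(-70, Add(Add(-24, Mul(-1, -4)), Mul(-1, -2233))) = Add(-70, Add(Add(-24, 4), 2233)) = Add(-70, Add(-20, 2233)) = Add(-70, 2213) = 2143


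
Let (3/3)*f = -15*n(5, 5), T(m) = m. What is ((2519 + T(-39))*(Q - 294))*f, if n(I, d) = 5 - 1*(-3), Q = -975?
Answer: 377654400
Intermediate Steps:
n(I, d) = 8 (n(I, d) = 5 + 3 = 8)
f = -120 (f = -15*8 = -120)
((2519 + T(-39))*(Q - 294))*f = ((2519 - 39)*(-975 - 294))*(-120) = (2480*(-1269))*(-120) = -3147120*(-120) = 377654400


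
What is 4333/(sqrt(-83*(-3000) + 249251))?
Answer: 4333*sqrt(498251)/498251 ≈ 6.1385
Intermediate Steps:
4333/(sqrt(-83*(-3000) + 249251)) = 4333/(sqrt(249000 + 249251)) = 4333/(sqrt(498251)) = 4333*(sqrt(498251)/498251) = 4333*sqrt(498251)/498251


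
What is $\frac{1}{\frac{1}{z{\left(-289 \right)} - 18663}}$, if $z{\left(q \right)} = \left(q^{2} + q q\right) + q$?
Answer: $148090$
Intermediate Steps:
$z{\left(q \right)} = q + 2 q^{2}$ ($z{\left(q \right)} = \left(q^{2} + q^{2}\right) + q = 2 q^{2} + q = q + 2 q^{2}$)
$\frac{1}{\frac{1}{z{\left(-289 \right)} - 18663}} = \frac{1}{\frac{1}{- 289 \left(1 + 2 \left(-289\right)\right) - 18663}} = \frac{1}{\frac{1}{- 289 \left(1 - 578\right) - 18663}} = \frac{1}{\frac{1}{\left(-289\right) \left(-577\right) - 18663}} = \frac{1}{\frac{1}{166753 - 18663}} = \frac{1}{\frac{1}{148090}} = 148090$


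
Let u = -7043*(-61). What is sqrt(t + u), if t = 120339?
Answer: sqrt(549962) ≈ 741.59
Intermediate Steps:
u = 429623
sqrt(t + u) = sqrt(120339 + 429623) = sqrt(549962)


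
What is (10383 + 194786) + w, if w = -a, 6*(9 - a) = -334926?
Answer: 149339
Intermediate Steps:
a = 55830 (a = 9 - ⅙*(-334926) = 9 + 55821 = 55830)
w = -55830 (w = -1*55830 = -55830)
(10383 + 194786) + w = (10383 + 194786) - 55830 = 205169 - 55830 = 149339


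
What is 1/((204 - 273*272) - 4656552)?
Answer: -1/4730604 ≈ -2.1139e-7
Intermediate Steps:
1/((204 - 273*272) - 4656552) = 1/((204 - 74256) - 4656552) = 1/(-74052 - 4656552) = 1/(-4730604) = -1/4730604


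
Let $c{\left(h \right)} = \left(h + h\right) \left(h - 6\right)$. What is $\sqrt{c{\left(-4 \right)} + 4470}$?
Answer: $5 \sqrt{182} \approx 67.454$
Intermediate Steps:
$c{\left(h \right)} = 2 h \left(-6 + h\right)$
$\sqrt{c{\left(-4 \right)} + 4470} = \sqrt{2 \left(-4\right) \left(-6 - 4\right) + 4470} = \sqrt{2 \left(-4\right) \left(-10\right) + 4470} = \sqrt{80 + 4470} = \sqrt{4550} = 5 \sqrt{182}$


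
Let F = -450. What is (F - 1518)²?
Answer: 3873024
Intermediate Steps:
(F - 1518)² = (-450 - 1518)² = (-1968)² = 3873024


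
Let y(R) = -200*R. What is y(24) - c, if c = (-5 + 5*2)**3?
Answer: -4925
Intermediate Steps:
c = 125 (c = (-5 + 10)**3 = 5**3 = 125)
y(24) - c = -200*24 - 1*125 = -4800 - 125 = -4925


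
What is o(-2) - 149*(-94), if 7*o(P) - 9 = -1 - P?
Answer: 98052/7 ≈ 14007.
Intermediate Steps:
o(P) = 8/7 - P/7 (o(P) = 9/7 + (-1 - P)/7 = 9/7 + (-⅐ - P/7) = 8/7 - P/7)
o(-2) - 149*(-94) = (8/7 - ⅐*(-2)) - 149*(-94) = (8/7 + 2/7) + 14006 = 10/7 + 14006 = 98052/7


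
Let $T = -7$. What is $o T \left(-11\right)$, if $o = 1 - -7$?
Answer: $616$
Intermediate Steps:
$o = 8$ ($o = 1 + 7 = 8$)
$o T \left(-11\right) = 8 \left(-7\right) \left(-11\right) = \left(-56\right) \left(-11\right) = 616$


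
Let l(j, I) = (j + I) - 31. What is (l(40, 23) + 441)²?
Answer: 223729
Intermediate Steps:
l(j, I) = -31 + I + j (l(j, I) = (I + j) - 31 = -31 + I + j)
(l(40, 23) + 441)² = ((-31 + 23 + 40) + 441)² = (32 + 441)² = 473² = 223729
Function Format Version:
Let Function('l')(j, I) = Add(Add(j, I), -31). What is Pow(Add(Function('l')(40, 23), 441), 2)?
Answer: 223729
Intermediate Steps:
Function('l')(j, I) = Add(-31, I, j) (Function('l')(j, I) = Add(Add(I, j), -31) = Add(-31, I, j))
Pow(Add(Function('l')(40, 23), 441), 2) = Pow(Add(Add(-31, 23, 40), 441), 2) = Pow(Add(32, 441), 2) = Pow(473, 2) = 223729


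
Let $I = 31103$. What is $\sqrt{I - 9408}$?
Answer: $\sqrt{21695} \approx 147.29$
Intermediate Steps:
$\sqrt{I - 9408} = \sqrt{31103 - 9408} = \sqrt{21695}$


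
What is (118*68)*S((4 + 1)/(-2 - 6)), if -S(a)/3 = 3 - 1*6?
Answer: 72216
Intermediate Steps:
S(a) = 9 (S(a) = -3*(3 - 1*6) = -3*(3 - 6) = -3*(-3) = 9)
(118*68)*S((4 + 1)/(-2 - 6)) = (118*68)*9 = 8024*9 = 72216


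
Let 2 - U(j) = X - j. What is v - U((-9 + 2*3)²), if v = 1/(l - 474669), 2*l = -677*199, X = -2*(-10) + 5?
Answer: 15176852/1084061 ≈ 14.000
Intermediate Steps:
X = 25 (X = 20 + 5 = 25)
l = -134723/2 (l = (-677*199)/2 = (½)*(-134723) = -134723/2 ≈ -67362.)
U(j) = -23 + j (U(j) = 2 - (25 - j) = 2 + (-25 + j) = -23 + j)
v = -2/1084061 (v = 1/(-134723/2 - 474669) = 1/(-1084061/2) = -2/1084061 ≈ -1.8449e-6)
v - U((-9 + 2*3)²) = -2/1084061 - (-23 + (-9 + 2*3)²) = -2/1084061 - (-23 + (-9 + 6)²) = -2/1084061 - (-23 + (-3)²) = -2/1084061 - (-23 + 9) = -2/1084061 - 1*(-14) = -2/1084061 + 14 = 15176852/1084061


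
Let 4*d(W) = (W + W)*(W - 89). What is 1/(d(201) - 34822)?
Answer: -1/23566 ≈ -4.2434e-5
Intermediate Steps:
d(W) = W*(-89 + W)/2 (d(W) = ((W + W)*(W - 89))/4 = ((2*W)*(-89 + W))/4 = (2*W*(-89 + W))/4 = W*(-89 + W)/2)
1/(d(201) - 34822) = 1/((1/2)*201*(-89 + 201) - 34822) = 1/((1/2)*201*112 - 34822) = 1/(11256 - 34822) = 1/(-23566) = -1/23566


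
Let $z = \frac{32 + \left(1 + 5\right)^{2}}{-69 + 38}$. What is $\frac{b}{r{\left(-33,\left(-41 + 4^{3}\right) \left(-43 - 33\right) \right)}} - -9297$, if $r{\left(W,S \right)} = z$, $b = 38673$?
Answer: $- \frac{566667}{68} \approx -8333.3$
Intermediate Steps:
$z = - \frac{68}{31}$ ($z = \frac{32 + 6^{2}}{-31} = \left(32 + 36\right) \left(- \frac{1}{31}\right) = 68 \left(- \frac{1}{31}\right) = - \frac{68}{31} \approx -2.1936$)
$r{\left(W,S \right)} = - \frac{68}{31}$
$\frac{b}{r{\left(-33,\left(-41 + 4^{3}\right) \left(-43 - 33\right) \right)}} - -9297 = \frac{38673}{- \frac{68}{31}} - -9297 = 38673 \left(- \frac{31}{68}\right) + 9297 = - \frac{1198863}{68} + 9297 = - \frac{566667}{68}$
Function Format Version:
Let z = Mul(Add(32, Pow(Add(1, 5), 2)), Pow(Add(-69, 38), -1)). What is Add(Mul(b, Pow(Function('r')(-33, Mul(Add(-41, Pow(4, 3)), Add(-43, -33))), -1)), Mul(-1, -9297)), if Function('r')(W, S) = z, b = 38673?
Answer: Rational(-566667, 68) ≈ -8333.3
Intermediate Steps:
z = Rational(-68, 31) (z = Mul(Add(32, Pow(6, 2)), Pow(-31, -1)) = Mul(Add(32, 36), Rational(-1, 31)) = Mul(68, Rational(-1, 31)) = Rational(-68, 31) ≈ -2.1936)
Function('r')(W, S) = Rational(-68, 31)
Add(Mul(b, Pow(Function('r')(-33, Mul(Add(-41, Pow(4, 3)), Add(-43, -33))), -1)), Mul(-1, -9297)) = Add(Mul(38673, Pow(Rational(-68, 31), -1)), Mul(-1, -9297)) = Add(Mul(38673, Rational(-31, 68)), 9297) = Add(Rational(-1198863, 68), 9297) = Rational(-566667, 68)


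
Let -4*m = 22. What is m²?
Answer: 121/4 ≈ 30.250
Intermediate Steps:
m = -11/2 (m = -¼*22 = -11/2 ≈ -5.5000)
m² = (-11/2)² = 121/4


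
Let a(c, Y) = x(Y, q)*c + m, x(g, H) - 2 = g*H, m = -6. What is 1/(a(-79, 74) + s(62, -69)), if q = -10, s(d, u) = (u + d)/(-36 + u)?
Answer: 15/874441 ≈ 1.7154e-5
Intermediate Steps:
s(d, u) = (d + u)/(-36 + u)
x(g, H) = 2 + H*g (x(g, H) = 2 + g*H = 2 + H*g)
a(c, Y) = -6 + c*(2 - 10*Y) (a(c, Y) = (2 - 10*Y)*c - 6 = c*(2 - 10*Y) - 6 = -6 + c*(2 - 10*Y))
1/(a(-79, 74) + s(62, -69)) = 1/((-6 + 2*(-79) - 10*74*(-79)) + (62 - 69)/(-36 - 69)) = 1/((-6 - 158 + 58460) - 7/(-105)) = 1/(58296 - 1/105*(-7)) = 1/(58296 + 1/15) = 1/(874441/15) = 15/874441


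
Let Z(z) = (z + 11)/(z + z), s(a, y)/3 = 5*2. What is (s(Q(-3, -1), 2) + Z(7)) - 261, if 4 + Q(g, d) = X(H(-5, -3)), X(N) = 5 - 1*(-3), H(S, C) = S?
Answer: -1608/7 ≈ -229.71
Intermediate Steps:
X(N) = 8 (X(N) = 5 + 3 = 8)
Q(g, d) = 4 (Q(g, d) = -4 + 8 = 4)
s(a, y) = 30 (s(a, y) = 3*(5*2) = 3*10 = 30)
Z(z) = (11 + z)/(2*z) (Z(z) = (11 + z)/((2*z)) = (11 + z)*(1/(2*z)) = (11 + z)/(2*z))
(s(Q(-3, -1), 2) + Z(7)) - 261 = (30 + (1/2)*(11 + 7)/7) - 261 = (30 + (1/2)*(1/7)*18) - 261 = (30 + 9/7) - 261 = 219/7 - 261 = -1608/7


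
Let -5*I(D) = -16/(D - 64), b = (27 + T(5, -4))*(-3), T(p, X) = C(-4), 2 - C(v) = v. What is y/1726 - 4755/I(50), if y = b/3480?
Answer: 41651184717/2002160 ≈ 20803.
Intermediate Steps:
C(v) = 2 - v
T(p, X) = 6 (T(p, X) = 2 - 1*(-4) = 2 + 4 = 6)
b = -99 (b = (27 + 6)*(-3) = 33*(-3) = -99)
I(D) = 16/(5*(-64 + D)) (I(D) = -(-16)/(5*(D - 64)) = -(-16)/(5*(-64 + D)) = 16/(5*(-64 + D)))
y = -33/1160 (y = -99/3480 = -99*1/3480 = -33/1160 ≈ -0.028448)
y/1726 - 4755/I(50) = -33/1160/1726 - 4755/(16/(5*(-64 + 50))) = -33/1160*1/1726 - 4755/((16/5)/(-14)) = -33/2002160 - 4755/((16/5)*(-1/14)) = -33/2002160 - 4755/(-8/35) = -33/2002160 - 4755*(-35/8) = -33/2002160 + 166425/8 = 41651184717/2002160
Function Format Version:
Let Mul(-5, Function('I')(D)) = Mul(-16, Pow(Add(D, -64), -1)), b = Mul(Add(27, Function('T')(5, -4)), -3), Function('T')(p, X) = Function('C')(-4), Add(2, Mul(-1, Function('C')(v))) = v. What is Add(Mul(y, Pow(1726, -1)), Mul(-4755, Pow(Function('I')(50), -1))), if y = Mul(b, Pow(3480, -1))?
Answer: Rational(41651184717, 2002160) ≈ 20803.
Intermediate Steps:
Function('C')(v) = Add(2, Mul(-1, v))
Function('T')(p, X) = 6 (Function('T')(p, X) = Add(2, Mul(-1, -4)) = Add(2, 4) = 6)
b = -99 (b = Mul(Add(27, 6), -3) = Mul(33, -3) = -99)
Function('I')(D) = Mul(Rational(16, 5), Pow(Add(-64, D), -1)) (Function('I')(D) = Mul(Rational(-1, 5), Mul(-16, Pow(Add(D, -64), -1))) = Mul(Rational(-1, 5), Mul(-16, Pow(Add(-64, D), -1))) = Mul(Rational(16, 5), Pow(Add(-64, D), -1)))
y = Rational(-33, 1160) (y = Mul(-99, Pow(3480, -1)) = Mul(-99, Rational(1, 3480)) = Rational(-33, 1160) ≈ -0.028448)
Add(Mul(y, Pow(1726, -1)), Mul(-4755, Pow(Function('I')(50), -1))) = Add(Mul(Rational(-33, 1160), Pow(1726, -1)), Mul(-4755, Pow(Mul(Rational(16, 5), Pow(Add(-64, 50), -1)), -1))) = Add(Mul(Rational(-33, 1160), Rational(1, 1726)), Mul(-4755, Pow(Mul(Rational(16, 5), Pow(-14, -1)), -1))) = Add(Rational(-33, 2002160), Mul(-4755, Pow(Mul(Rational(16, 5), Rational(-1, 14)), -1))) = Add(Rational(-33, 2002160), Mul(-4755, Pow(Rational(-8, 35), -1))) = Add(Rational(-33, 2002160), Mul(-4755, Rational(-35, 8))) = Add(Rational(-33, 2002160), Rational(166425, 8)) = Rational(41651184717, 2002160)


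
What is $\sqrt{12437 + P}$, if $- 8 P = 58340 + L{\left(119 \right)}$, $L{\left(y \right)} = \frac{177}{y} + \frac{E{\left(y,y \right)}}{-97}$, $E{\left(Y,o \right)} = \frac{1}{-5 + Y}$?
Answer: $\frac{\sqrt{35631537451797315}}{2631804} \approx 71.724$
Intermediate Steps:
$L{\left(y \right)} = \frac{177}{y} - \frac{1}{97 \left(-5 + y\right)}$ ($L{\left(y \right)} = \frac{177}{y} + \frac{1}{\left(-5 + y\right) \left(-97\right)} = \frac{177}{y} + \frac{1}{-5 + y} \left(- \frac{1}{97}\right) = \frac{177}{y} - \frac{1}{97 \left(-5 + y\right)}$)
$P = - \frac{76771679827}{10527216}$ ($P = - \frac{58340 + \frac{-85845 + 17168 \cdot 119}{97 \cdot 119 \left(-5 + 119\right)}}{8} = - \frac{58340 + \frac{1}{97} \cdot \frac{1}{119} \cdot \frac{1}{114} \left(-85845 + 2042992\right)}{8} = - \frac{58340 + \frac{1}{97} \cdot \frac{1}{119} \cdot \frac{1}{114} \cdot 1957147}{8} = - \frac{58340 + \frac{1957147}{1315902}}{8} = \left(- \frac{1}{8}\right) \frac{76771679827}{1315902} = - \frac{76771679827}{10527216} \approx -7292.7$)
$\sqrt{12437 + P} = \sqrt{12437 - \frac{76771679827}{10527216}} = \sqrt{\frac{54155305565}{10527216}} = \frac{\sqrt{35631537451797315}}{2631804}$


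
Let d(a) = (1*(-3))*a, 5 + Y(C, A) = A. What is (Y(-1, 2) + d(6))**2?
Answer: 441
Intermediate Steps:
Y(C, A) = -5 + A
d(a) = -3*a
(Y(-1, 2) + d(6))**2 = ((-5 + 2) - 3*6)**2 = (-3 - 18)**2 = (-21)**2 = 441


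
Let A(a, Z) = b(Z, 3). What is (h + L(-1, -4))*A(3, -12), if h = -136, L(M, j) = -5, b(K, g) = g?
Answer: -423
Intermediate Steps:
A(a, Z) = 3
(h + L(-1, -4))*A(3, -12) = (-136 - 5)*3 = -141*3 = -423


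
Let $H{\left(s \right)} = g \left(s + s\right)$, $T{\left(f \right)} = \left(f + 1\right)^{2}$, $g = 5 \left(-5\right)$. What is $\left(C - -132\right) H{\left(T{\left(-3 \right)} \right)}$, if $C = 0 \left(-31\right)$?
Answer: $-26400$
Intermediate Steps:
$g = -25$
$C = 0$
$T{\left(f \right)} = \left(1 + f\right)^{2}$
$H{\left(s \right)} = - 50 s$ ($H{\left(s \right)} = - 25 \left(s + s\right) = - 25 \cdot 2 s = - 50 s$)
$\left(C - -132\right) H{\left(T{\left(-3 \right)} \right)} = \left(0 - -132\right) \left(- 50 \left(1 - 3\right)^{2}\right) = \left(0 + 132\right) \left(- 50 \left(-2\right)^{2}\right) = 132 \left(\left(-50\right) 4\right) = 132 \left(-200\right) = -26400$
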